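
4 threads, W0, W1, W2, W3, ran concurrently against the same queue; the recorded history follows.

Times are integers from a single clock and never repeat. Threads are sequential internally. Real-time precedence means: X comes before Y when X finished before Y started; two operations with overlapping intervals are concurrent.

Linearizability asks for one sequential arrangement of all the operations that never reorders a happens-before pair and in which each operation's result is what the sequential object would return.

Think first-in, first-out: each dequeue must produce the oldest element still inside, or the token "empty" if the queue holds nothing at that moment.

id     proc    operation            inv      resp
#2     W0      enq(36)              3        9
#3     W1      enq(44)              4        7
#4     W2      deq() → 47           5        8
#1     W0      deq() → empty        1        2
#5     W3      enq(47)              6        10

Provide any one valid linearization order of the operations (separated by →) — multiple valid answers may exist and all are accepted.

step 1: #1 deq() → empty — queue <>
step 2: #5 enq(47) — queue <47>
step 3: #2 enq(36) — queue <47,36>
step 4: #3 enq(44) — queue <47,36,44>
step 5: #4 deq() → 47 — queue <36,44>

#1 → #5 → #2 → #3 → #4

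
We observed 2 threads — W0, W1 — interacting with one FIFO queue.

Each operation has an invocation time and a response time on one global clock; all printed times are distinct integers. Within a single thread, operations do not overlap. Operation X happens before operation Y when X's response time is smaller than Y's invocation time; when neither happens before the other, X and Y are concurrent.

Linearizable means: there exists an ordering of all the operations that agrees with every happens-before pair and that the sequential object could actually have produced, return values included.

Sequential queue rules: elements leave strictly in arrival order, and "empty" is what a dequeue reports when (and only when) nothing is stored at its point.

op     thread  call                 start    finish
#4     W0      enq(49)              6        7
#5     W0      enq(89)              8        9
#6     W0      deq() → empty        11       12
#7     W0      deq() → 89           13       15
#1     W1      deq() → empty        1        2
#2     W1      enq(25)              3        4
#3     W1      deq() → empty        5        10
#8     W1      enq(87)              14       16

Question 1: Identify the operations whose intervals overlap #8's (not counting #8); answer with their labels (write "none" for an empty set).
Answer: #7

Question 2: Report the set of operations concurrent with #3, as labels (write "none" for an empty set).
Answer: #4, #5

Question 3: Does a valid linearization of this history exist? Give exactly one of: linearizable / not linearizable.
already the first 10 events (up to #3's response at time 10) admit no linearization; the first 9 still do
checked exhaustively: 3 real-time-consistent orders of 5 completed operations, zero legal FIFO queue replays
for example #1, #2, #3, #4, #5 fails at step 3: #3 deq() → empty is not legal there
for example #1, #2, #4, #3, #5 fails at step 4: #3 deq() → empty is not legal there

not linearizable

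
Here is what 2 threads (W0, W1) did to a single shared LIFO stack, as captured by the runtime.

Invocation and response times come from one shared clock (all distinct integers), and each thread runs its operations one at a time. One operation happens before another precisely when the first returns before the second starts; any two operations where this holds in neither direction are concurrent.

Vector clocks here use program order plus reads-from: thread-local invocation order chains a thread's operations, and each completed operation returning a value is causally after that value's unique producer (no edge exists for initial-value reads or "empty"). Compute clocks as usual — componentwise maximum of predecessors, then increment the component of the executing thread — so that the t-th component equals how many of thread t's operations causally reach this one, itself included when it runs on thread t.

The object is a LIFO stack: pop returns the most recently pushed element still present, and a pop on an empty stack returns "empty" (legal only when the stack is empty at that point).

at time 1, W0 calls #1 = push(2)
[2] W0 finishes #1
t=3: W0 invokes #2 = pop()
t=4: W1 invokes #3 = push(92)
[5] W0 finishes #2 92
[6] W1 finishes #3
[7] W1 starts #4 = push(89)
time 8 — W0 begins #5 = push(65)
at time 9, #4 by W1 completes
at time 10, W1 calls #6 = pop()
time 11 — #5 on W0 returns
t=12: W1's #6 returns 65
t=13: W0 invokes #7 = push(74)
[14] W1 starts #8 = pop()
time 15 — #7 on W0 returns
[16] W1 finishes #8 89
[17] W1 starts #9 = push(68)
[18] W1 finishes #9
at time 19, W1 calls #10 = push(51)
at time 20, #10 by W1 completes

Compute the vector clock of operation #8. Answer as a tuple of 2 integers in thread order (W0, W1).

(3, 4)

root op #3, invoked 4: fresh clock plus W1's own tick → (0, 1)
root op #1, invoked 1: fresh clock plus W0's own tick → (1, 0)
merge at #4 (invoked 7): VC(#3)=(0, 1), own-thread bump on W1 → (0, 2)
merge at #2 (invoked 3): VC(#1)=(1, 0), VC(#3)=(0, 1), own-thread bump on W0 → (2, 1)
merge at #5 (invoked 8): VC(#2)=(2, 1), own-thread bump on W0 → (3, 1)
merge at #7 (invoked 13): VC(#5)=(3, 1), own-thread bump on W0 → (4, 1)
merge at #6 (invoked 10): VC(#4)=(0, 2), VC(#5)=(3, 1), own-thread bump on W1 → (3, 3)
merge at #8 (invoked 14): VC(#4)=(0, 2), VC(#6)=(3, 3), own-thread bump on W1 → (3, 4)
merge at #9 (invoked 17): VC(#8)=(3, 4), own-thread bump on W1 → (3, 5)
merge at #10 (invoked 19): VC(#9)=(3, 5), own-thread bump on W1 → (3, 6)
target: VC(#8) = (3, 4)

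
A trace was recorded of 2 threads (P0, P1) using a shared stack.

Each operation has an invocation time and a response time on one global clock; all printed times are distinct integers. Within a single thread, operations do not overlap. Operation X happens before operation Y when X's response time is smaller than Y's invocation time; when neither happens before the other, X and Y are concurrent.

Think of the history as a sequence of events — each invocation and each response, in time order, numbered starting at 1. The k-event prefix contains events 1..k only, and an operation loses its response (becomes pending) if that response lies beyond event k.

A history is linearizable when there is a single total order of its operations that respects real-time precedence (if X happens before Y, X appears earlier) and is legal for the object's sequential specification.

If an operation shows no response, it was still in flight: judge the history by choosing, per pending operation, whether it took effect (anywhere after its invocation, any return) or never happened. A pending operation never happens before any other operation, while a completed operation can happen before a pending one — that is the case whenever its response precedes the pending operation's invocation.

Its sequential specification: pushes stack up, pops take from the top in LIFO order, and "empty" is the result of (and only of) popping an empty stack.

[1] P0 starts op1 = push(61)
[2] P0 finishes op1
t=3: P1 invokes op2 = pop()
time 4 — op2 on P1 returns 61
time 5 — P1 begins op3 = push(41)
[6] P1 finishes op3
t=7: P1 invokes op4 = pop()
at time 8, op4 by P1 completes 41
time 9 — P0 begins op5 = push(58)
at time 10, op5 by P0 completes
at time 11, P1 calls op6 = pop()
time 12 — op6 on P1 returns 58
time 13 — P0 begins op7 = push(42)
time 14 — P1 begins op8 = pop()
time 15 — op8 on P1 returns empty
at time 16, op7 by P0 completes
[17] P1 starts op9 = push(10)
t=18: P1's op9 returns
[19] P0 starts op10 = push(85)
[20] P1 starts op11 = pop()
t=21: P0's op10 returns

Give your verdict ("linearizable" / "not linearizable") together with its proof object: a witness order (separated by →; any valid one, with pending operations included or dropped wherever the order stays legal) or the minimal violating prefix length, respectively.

linearizable — witness: op1 → op2 → op3 → op4 → op5 → op6 → op8 → op7 → op9 → op10

step 1: op1 push(61) — stack <61>
step 2: op2 pop() → 61 — stack <>
step 3: op3 push(41) — stack <41>
step 4: op4 pop() → 41 — stack <>
step 5: op5 push(58) — stack <58>
step 6: op6 pop() → 58 — stack <>
step 7: op8 pop() → empty — stack <>
step 8: op7 push(42) — stack <42>
step 9: op9 push(10) — stack <42,10>
step 10: op10 push(85) — stack <42,10,85>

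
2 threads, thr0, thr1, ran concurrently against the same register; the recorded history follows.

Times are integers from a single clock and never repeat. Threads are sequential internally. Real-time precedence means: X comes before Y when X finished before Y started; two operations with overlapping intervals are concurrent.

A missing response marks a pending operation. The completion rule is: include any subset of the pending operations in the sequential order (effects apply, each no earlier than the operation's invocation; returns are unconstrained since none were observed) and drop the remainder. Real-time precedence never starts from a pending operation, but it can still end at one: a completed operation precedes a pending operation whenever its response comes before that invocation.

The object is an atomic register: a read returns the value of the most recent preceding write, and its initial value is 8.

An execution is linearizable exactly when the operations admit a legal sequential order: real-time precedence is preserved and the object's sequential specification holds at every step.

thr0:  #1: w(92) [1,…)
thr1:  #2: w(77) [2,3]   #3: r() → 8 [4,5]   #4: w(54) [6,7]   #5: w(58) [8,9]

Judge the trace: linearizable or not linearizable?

not linearizable

through event 4 a valid linearization exists; event 5 (#3 responding at time 5) ends that
a single order respects real time; the 2 completed register operations fail replay along it
no escape via the 1 pending operation (#1): every completion choice fails
sample order #2, #3 (pending dropped) stalls at step 2 — #3 r() → 8 has no legal effect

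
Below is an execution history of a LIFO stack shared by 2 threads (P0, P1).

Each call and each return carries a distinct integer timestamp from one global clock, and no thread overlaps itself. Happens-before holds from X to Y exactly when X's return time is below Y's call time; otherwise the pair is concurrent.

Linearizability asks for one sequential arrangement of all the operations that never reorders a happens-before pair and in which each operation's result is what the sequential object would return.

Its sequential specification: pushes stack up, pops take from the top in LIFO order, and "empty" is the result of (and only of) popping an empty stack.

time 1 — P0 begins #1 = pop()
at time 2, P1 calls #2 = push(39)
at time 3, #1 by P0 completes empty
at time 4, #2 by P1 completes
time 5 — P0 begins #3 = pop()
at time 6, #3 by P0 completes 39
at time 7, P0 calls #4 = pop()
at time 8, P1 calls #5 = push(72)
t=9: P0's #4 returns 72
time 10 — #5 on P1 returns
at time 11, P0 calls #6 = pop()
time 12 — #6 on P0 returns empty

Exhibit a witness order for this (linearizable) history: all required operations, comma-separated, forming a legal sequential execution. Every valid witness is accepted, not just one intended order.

step 1: #1 pop() → empty — stack <>
step 2: #2 push(39) — stack <39>
step 3: #3 pop() → 39 — stack <>
step 4: #5 push(72) — stack <72>
step 5: #4 pop() → 72 — stack <>
step 6: #6 pop() → empty — stack <>

#1, #2, #3, #5, #4, #6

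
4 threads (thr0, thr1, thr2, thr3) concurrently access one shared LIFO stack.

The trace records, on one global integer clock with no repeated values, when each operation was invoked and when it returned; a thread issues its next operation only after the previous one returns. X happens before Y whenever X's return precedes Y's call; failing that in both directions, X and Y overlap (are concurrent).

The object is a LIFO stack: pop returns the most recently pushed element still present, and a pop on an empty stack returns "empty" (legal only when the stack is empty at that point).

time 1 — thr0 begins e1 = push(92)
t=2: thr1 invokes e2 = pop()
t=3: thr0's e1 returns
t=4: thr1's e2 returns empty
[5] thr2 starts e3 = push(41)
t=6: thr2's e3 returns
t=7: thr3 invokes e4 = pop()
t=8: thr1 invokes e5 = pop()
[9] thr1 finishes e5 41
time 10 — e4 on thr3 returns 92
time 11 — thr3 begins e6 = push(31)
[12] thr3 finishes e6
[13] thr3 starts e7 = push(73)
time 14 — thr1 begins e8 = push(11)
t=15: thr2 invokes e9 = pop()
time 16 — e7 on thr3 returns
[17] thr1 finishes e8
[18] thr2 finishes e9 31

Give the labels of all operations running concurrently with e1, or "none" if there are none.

e2

concurrent with e1 ([1,3]): every op whose interval crosses 1..3
e2 [2,4]: concurrent
e3 [5,6]: after
e4 [7,10]: after
e5 [8,9]: after
e6 [11,12]: after
e7 [13,16]: after
e8 [14,17]: after
e9 [15,18]: after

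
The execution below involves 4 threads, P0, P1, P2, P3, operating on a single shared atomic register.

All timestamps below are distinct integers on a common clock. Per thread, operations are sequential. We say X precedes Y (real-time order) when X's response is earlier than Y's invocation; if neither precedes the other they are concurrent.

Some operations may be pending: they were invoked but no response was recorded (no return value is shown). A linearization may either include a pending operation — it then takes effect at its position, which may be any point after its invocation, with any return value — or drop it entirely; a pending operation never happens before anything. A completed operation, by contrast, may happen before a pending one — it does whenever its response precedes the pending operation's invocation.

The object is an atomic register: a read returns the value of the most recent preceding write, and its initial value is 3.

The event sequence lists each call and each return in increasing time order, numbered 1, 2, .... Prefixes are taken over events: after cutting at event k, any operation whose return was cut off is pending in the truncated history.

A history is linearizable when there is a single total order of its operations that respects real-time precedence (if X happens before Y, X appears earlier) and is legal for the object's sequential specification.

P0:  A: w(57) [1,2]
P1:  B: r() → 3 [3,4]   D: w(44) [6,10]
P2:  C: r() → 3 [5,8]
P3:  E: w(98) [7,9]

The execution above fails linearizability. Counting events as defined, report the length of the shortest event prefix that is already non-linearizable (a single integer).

a valid linearization of events 1..3 exists, for instance A:
1. A w(57), leaving value 57
adding event 4 (B responds at 4) leaves no legal real-time order
sample order A, B stalls at step 2 — B r() → 3 has no legal effect

4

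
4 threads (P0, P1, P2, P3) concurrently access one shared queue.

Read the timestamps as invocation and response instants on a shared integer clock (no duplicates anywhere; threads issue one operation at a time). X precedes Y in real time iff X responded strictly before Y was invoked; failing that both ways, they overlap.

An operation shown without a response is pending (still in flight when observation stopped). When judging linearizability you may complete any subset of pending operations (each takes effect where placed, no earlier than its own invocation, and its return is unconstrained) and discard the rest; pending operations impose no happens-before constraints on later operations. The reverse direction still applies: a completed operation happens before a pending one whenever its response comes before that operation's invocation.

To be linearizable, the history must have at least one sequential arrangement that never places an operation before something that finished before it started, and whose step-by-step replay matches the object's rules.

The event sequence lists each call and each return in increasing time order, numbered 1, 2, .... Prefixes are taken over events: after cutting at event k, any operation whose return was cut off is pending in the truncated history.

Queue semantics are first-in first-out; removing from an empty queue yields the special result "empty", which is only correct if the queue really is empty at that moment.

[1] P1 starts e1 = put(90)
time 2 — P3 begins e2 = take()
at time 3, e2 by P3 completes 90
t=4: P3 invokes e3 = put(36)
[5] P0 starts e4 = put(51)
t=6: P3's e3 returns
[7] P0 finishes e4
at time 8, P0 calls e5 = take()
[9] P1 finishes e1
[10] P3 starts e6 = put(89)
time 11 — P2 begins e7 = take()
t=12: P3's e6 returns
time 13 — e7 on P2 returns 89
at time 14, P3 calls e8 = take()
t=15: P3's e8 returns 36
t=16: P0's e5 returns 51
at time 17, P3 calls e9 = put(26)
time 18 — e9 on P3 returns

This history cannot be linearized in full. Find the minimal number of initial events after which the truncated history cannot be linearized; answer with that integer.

13

events 1..12 are still linearizable — one witness is e1, e2, e3, e4, e5, e6:
after step 1 (e1 put(90)): queue <90>
after step 2 (e2 take() → 90): queue <>
after step 3 (e3 put(36)): queue <36>
after step 4 (e4 put(51)): queue <36,51>
after step 5 (e5 take() (pending, included)): queue <51>
after step 6 (e6 put(89)): queue <51,89>
adding event 13 (e7 responds at 13) leaves no legal real-time order
completion choices over the 1 pending operation (e5) were checked; none helps
e.g. e1, e2, e3, e4, e6, e7 (pending dropped): illegal at step 6, since e7 take() → 89 cannot apply there
e.g. e1, e2, e3, e4, e7, e6 (pending dropped): illegal at step 5, since e7 take() → 89 cannot apply there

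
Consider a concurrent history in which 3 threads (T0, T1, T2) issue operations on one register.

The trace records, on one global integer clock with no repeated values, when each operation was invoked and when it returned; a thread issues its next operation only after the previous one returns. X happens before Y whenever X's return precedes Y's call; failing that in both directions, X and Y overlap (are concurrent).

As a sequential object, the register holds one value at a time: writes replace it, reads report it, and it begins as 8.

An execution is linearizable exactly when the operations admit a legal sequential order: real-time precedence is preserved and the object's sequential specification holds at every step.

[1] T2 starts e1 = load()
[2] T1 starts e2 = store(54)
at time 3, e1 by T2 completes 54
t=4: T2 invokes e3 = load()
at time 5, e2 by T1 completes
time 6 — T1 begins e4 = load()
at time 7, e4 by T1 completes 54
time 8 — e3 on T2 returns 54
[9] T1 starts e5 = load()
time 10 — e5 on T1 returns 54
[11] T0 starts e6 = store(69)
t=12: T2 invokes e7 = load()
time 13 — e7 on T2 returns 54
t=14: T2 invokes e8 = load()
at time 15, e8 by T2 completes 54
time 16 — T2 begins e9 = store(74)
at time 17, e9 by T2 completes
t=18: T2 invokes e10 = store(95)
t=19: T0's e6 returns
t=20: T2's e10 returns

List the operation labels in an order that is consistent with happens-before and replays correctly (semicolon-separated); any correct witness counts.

step 1: e2 store(54) — value 54
step 2: e1 load() → 54 — value 54
step 3: e3 load() → 54 — value 54
step 4: e4 load() → 54 — value 54
step 5: e5 load() → 54 — value 54
step 6: e7 load() → 54 — value 54
step 7: e8 load() → 54 — value 54
step 8: e6 store(69) — value 69
step 9: e9 store(74) — value 74
step 10: e10 store(95) — value 95

e2; e1; e3; e4; e5; e7; e8; e6; e9; e10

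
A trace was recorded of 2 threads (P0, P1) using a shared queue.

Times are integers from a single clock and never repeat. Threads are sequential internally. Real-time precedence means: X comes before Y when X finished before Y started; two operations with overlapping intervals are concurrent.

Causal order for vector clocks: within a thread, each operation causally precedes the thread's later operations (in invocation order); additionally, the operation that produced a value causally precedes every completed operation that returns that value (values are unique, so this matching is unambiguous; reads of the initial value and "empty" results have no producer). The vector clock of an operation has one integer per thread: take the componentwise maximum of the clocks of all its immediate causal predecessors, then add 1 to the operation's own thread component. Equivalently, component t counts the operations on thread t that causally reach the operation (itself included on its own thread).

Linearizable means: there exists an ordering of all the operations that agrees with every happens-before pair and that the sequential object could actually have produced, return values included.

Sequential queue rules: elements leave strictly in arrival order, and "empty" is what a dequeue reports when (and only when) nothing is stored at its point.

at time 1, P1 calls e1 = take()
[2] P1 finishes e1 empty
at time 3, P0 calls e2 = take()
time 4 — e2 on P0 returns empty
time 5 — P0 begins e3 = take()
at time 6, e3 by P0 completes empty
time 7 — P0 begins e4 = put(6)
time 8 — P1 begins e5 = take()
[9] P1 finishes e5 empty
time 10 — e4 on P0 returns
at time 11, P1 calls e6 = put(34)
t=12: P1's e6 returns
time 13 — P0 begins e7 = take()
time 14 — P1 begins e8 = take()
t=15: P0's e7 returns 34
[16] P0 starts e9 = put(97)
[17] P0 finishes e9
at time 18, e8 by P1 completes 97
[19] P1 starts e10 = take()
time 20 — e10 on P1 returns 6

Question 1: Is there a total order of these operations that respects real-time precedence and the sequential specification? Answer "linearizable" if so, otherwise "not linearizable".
not linearizable

events 1..17 are fine; event 18 — the response of e8 at time 18 — makes the prefix non-linearizable
all 6 real-time-respecting orders fail — 9 completed queue operations, no legal replay
for example e1, e2, e3, e4, e5, e6, e7, e8, e9 fails at step 5: e5 take() → empty is not legal there
for example e1, e2, e3, e4, e5, e6, e7, e9, e8 fails at step 5: e5 take() → empty is not legal there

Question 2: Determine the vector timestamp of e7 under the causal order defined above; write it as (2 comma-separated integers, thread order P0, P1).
Answer: (4, 3)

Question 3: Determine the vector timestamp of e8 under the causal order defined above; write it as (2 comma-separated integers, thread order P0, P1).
Answer: (5, 4)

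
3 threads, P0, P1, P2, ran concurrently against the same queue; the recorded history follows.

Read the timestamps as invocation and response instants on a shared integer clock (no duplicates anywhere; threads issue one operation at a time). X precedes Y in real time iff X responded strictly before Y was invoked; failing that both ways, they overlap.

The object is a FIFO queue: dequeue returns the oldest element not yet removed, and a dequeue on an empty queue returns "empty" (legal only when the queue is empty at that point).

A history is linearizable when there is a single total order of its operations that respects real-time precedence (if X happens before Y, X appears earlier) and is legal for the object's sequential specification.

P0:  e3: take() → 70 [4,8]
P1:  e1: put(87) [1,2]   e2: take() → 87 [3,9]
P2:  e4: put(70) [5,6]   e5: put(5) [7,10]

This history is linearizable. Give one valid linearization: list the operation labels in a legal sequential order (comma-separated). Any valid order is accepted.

after step 1 (e1 put(87)): queue <87>
after step 2 (e2 take() → 87): queue <>
after step 3 (e4 put(70)): queue <70>
after step 4 (e3 take() → 70): queue <>
after step 5 (e5 put(5)): queue <5>

e1, e2, e4, e3, e5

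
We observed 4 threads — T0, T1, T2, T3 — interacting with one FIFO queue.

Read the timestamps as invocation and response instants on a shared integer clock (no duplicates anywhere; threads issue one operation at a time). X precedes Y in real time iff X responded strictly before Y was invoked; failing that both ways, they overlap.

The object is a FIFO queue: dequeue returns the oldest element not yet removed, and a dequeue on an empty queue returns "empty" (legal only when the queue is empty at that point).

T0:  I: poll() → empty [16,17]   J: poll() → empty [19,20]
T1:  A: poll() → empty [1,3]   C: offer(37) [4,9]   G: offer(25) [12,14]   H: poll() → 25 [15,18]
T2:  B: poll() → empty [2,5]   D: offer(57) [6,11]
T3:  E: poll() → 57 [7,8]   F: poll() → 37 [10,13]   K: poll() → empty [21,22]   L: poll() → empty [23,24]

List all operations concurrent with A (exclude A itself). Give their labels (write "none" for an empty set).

B

A spans [1,3]; an op avoiding the whole window 1..3 is ordered, any other is concurrent
B [2,5]: concurrent
C [4,9]: after
D [6,11]: after
E [7,8]: after
F [10,13]: after
G [12,14]: after
H [15,18]: after
I [16,17]: after
J [19,20]: after
K [21,22]: after
L [23,24]: after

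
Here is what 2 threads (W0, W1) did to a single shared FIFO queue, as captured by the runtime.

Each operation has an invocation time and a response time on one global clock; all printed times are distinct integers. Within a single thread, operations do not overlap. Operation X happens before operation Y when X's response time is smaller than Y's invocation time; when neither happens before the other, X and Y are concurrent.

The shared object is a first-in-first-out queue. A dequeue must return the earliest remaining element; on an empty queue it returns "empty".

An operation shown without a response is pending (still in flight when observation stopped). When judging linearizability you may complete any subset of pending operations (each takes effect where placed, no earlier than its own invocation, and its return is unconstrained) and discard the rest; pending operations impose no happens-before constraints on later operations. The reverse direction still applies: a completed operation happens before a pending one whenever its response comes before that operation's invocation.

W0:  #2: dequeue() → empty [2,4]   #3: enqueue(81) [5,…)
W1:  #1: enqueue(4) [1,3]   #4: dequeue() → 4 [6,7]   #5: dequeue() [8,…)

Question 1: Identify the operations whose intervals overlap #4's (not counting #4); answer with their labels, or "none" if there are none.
overlap test against #4 [6,7]: concurrent iff the interval meets 6..7
#1 [1,3]: before
#2 [2,4]: before
#3 [5,…): concurrent
#5 [8,…): after

#3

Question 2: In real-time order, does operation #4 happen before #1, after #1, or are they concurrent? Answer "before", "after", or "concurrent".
#4 spans [6,7], #1 spans [1,3]
resp(#1)=3 < inv(#4)=6

after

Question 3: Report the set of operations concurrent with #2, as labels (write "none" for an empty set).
#2 spans [2,4]; an op avoiding the whole window 2..4 is ordered, any other is concurrent
#1 [1,3]: concurrent
#3 [5,…): after
#4 [6,7]: after
#5 [8,…): after

#1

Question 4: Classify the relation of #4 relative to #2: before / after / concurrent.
#4 spans [6,7], #2 spans [2,4]
resp(#2)=4 < inv(#4)=6

after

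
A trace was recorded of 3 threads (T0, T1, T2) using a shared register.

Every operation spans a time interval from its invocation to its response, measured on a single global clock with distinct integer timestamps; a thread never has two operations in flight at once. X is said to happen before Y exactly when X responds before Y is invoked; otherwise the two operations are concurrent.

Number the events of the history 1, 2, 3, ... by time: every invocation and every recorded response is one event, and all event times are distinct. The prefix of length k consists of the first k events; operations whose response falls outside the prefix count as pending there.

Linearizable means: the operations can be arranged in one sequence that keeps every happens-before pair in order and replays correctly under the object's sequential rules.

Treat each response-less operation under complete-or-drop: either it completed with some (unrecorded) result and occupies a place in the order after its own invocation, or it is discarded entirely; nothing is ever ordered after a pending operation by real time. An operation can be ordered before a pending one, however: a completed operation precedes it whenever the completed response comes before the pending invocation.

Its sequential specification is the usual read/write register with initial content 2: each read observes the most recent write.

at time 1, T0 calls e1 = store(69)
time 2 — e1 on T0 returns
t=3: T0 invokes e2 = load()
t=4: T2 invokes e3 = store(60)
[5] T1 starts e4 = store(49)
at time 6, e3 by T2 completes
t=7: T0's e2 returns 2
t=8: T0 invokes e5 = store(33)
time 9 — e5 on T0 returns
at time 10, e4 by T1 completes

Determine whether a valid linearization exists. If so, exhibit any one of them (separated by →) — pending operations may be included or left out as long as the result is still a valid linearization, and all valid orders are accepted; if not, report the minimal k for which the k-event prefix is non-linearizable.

cut after 6 events: linearizable; cut after 7 events (e2 responds, time 7): not linearizable
real-time-consistent orders of the 3 completed operations: 2 — all fail the register replay
every completion of the 1 pending operation (e4) was checked; none linearizes
e.g. e1, e2, e3 (pending dropped): illegal at step 2, since e2 load() → 2 cannot apply there
e.g. e1, e3, e2 (pending dropped): illegal at step 3, since e2 load() → 2 cannot apply there

not linearizable — minimal violating prefix: 7 events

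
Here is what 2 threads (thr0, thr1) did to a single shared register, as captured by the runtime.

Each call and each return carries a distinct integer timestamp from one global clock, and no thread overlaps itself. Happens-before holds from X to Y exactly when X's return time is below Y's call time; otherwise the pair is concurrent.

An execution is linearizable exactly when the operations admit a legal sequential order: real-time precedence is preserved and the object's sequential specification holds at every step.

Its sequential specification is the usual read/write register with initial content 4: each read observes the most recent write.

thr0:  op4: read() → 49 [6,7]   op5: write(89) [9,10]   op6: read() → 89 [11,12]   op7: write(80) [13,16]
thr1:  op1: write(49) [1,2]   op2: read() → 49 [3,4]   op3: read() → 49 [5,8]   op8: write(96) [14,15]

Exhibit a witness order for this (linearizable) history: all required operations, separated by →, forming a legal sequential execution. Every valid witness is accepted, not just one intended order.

1. op1 write(49), leaving value 49
2. op2 read() → 49, leaving value 49
3. op3 read() → 49, leaving value 49
4. op4 read() → 49, leaving value 49
5. op5 write(89), leaving value 89
6. op6 read() → 89, leaving value 89
7. op7 write(80), leaving value 80
8. op8 write(96), leaving value 96

op1 → op2 → op3 → op4 → op5 → op6 → op7 → op8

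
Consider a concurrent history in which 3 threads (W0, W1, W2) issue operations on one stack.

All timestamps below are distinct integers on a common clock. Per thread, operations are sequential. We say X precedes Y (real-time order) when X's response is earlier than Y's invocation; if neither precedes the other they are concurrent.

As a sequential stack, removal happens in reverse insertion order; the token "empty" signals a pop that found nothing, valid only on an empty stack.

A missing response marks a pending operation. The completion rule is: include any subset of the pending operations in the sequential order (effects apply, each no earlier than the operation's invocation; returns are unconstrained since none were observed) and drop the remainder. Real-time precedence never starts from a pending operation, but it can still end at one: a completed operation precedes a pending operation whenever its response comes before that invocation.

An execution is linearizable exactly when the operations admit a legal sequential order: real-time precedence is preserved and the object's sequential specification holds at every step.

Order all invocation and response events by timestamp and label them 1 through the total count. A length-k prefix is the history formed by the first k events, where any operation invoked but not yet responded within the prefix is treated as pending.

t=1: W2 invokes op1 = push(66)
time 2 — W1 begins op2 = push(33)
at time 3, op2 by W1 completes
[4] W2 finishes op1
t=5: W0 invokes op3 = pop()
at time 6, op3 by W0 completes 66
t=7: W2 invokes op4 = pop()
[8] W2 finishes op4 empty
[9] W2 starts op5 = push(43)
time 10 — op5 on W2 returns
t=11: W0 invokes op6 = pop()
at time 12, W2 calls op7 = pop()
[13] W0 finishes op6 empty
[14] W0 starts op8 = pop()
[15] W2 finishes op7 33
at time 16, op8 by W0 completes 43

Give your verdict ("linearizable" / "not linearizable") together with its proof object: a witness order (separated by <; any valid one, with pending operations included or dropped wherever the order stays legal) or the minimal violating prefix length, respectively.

prefix check: 1..7 passes, 1..8 fails once op4's time-8 response joins
every one of the 2 real-time-consistent orders over 4 completed stack ops fails the sequential spec
one such order, op1, op2, op3, op4, breaks at step 3 where op3 pop() → 66 is illegal
one such order, op2, op1, op3, op4, breaks at step 4 where op4 pop() → empty is illegal

not linearizable — minimal violating prefix: 8 events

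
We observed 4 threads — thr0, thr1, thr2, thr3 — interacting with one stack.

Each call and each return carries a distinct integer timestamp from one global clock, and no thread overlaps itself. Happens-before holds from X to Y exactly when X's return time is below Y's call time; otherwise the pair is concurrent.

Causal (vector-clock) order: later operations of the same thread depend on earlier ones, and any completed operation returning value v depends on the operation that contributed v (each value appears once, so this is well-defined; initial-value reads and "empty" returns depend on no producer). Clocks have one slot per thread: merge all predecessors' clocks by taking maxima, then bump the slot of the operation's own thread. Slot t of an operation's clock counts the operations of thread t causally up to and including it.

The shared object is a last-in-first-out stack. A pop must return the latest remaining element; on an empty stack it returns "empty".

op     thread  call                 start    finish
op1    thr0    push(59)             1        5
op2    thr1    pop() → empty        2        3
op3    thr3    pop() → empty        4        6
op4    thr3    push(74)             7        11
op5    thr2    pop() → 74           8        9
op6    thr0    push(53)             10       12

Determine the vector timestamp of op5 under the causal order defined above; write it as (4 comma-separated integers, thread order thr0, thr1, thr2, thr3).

(0, 0, 1, 2)

op3, invoked 4, has no incoming edges; only thr3's bump applies → (0, 0, 0, 1)
op2, invoked 2, has no incoming edges; only thr1's bump applies → (0, 1, 0, 0)
op1, invoked 1, has no incoming edges; only thr0's bump applies → (1, 0, 0, 0)
op4, invoked 7, takes VC(op3)=(0, 0, 0, 1) under max, adds 1 for thr3 → (0, 0, 0, 2)
op6, invoked 10, takes VC(op1)=(1, 0, 0, 0) under max, adds 1 for thr0 → (2, 0, 0, 0)
op5, invoked 8, takes VC(op4)=(0, 0, 0, 2) under max, adds 1 for thr2 → (0, 0, 1, 2)
target: VC(op5) = (0, 0, 1, 2)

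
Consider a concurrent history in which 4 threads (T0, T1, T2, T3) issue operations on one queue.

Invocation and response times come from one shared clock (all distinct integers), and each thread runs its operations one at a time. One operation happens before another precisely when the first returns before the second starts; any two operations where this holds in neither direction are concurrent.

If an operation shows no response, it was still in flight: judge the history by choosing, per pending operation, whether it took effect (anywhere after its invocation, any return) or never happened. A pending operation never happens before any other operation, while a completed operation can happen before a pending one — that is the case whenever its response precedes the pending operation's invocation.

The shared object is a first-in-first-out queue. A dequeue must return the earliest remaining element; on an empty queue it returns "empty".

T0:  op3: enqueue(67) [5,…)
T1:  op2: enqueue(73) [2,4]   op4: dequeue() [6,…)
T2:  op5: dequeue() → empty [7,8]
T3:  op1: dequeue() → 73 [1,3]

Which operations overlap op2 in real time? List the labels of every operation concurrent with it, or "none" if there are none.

op1

overlap test against op2 [2,4]: concurrent iff the interval meets 2..4
op1 [1,3]: concurrent
op3 [5,…): after
op4 [6,…): after
op5 [7,8]: after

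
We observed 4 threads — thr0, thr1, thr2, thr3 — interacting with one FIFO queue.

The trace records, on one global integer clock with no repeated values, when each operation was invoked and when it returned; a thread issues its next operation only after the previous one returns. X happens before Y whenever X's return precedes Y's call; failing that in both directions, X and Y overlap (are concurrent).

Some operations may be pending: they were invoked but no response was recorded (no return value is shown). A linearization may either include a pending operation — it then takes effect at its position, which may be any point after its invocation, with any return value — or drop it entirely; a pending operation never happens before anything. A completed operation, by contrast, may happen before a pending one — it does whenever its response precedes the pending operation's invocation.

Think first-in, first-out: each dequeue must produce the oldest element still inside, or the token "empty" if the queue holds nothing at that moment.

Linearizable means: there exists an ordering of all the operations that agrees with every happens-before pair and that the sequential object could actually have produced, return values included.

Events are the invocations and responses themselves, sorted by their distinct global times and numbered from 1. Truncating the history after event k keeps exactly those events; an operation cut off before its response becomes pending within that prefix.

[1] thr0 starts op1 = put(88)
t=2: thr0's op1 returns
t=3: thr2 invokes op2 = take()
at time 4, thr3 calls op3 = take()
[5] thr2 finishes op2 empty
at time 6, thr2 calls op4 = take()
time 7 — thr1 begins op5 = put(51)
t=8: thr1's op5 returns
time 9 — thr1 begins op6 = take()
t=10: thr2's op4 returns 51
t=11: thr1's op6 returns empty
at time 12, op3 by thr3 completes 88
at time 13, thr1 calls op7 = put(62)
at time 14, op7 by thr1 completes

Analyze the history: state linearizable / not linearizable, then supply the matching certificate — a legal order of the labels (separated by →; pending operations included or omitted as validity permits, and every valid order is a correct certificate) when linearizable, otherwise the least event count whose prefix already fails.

linearizable — witness: op1 → op3 → op2 → op5 → op4 → op6 → op7

after step 1 (op1 put(88)): queue <88>
after step 2 (op3 take() → 88): queue <>
after step 3 (op2 take() → empty): queue <>
after step 4 (op5 put(51)): queue <51>
after step 5 (op4 take() → 51): queue <>
after step 6 (op6 take() → empty): queue <>
after step 7 (op7 put(62)): queue <62>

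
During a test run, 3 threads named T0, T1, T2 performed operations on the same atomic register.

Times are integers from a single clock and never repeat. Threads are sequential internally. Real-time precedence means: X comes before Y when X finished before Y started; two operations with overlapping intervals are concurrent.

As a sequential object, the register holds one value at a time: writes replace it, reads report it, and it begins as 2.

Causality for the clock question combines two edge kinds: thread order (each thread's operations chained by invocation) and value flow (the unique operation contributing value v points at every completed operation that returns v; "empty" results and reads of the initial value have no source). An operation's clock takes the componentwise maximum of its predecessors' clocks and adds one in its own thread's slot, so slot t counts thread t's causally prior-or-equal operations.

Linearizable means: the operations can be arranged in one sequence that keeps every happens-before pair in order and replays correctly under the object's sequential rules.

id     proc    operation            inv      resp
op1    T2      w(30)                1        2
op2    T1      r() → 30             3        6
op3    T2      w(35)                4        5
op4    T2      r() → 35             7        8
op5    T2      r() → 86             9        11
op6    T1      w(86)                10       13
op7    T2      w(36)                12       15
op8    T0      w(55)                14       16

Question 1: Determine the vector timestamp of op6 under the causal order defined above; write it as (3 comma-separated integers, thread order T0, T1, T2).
Answer: (0, 2, 1)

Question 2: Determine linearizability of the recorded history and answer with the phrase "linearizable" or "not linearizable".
linearizable

a witness: op1, op2, op3, op4, op6, op5, op7, op8
after step 1 (op1 w(30)): value 30
after step 2 (op2 r() → 30): value 30
after step 3 (op3 w(35)): value 35
after step 4 (op4 r() → 35): value 35
after step 5 (op6 w(86)): value 86
after step 6 (op5 r() → 86): value 86
after step 7 (op7 w(36)): value 36
after step 8 (op8 w(55)): value 55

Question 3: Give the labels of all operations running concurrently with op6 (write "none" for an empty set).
Answer: op5, op7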